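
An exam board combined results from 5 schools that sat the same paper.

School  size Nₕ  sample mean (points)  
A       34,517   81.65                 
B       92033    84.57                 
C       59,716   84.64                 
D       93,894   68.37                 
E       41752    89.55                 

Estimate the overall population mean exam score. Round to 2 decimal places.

80.19

x̄_st = (Σ Nₕx̄ₕ) / (Σ Nₕ) = (34517·81.65 + 92033·84.57 + 59716·84.64 + 93894·68.37 + 41752·89.55) / 321912
= 25814330.48 / 321912 = 80.1906... → 80.19.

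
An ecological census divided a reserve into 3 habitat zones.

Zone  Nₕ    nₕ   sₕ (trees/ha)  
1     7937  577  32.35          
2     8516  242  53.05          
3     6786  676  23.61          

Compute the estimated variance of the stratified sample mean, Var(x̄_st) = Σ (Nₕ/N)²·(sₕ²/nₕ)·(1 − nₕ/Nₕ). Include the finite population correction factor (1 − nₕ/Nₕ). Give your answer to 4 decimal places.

1.7768

N = 23239. Term for each stratum: Wₕ²sₕ²/nₕ·(1−nₕ/Nₕ).
Var(x̄_st) = 0.1961878 + 1.5173009 + 0.0633090 = 1.7767977 → 1.7768.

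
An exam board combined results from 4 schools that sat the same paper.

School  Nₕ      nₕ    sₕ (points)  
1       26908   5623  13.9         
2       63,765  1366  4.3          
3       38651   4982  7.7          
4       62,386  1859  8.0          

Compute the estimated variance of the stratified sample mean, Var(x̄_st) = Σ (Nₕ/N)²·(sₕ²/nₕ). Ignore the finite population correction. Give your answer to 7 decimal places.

0.0063039

N = 191710; Wₕ = Nₕ/N.
school 1: (26908/191710)²·13.9²/5623 = 0.0006769161
school 2: (63765/191710)²·4.3²/1366 = 0.0014974813
school 3: (38651/191710)²·7.7²/4982 = 0.0004837374
school 4: (62386/191710)²·8.0²/1859 = 0.0036457370
Sum = 0.0063038717 → 0.0063039.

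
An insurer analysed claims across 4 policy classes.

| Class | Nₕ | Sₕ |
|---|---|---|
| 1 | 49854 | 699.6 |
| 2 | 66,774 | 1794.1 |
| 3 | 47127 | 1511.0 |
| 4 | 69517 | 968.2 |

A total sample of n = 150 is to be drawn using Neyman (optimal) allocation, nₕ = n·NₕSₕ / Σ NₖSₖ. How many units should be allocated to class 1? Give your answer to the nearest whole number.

18

Σ NₕSₕ = 49854·699.6 + 66774·1794.1 + 47127·1511.0 + 69517·968.2 = 293192348.2.
Share for 1: 34877858.4/293192348.2 = 0.11896.
n_1 = 150 × 0.11896 = 17.844... → 18.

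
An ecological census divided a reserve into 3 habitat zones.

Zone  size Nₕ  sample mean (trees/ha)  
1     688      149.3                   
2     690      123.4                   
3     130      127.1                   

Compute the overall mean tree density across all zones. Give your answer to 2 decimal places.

135.54

N = 688 + 690 + 130 = 1508.
Weight each subgroup mean by Nₕ/N and sum.
Σ Nₕx̄ₕ = 688·149.3 + 690·123.4 + 130·127.1 = 102718.4 + 85146 + 16523 = 204387.4.
Divide by N: 204387.4 / 1508 = 135.5354... → 135.54.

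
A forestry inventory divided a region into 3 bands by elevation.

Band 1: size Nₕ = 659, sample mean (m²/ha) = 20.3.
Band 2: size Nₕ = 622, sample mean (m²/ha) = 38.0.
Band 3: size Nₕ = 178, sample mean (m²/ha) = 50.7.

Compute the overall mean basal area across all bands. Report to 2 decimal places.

31.55

x̄_st = (Σ Nₕx̄ₕ) / (Σ Nₕ) = (659·20.3 + 622·38.0 + 178·50.7) / 1459
= 46038.3 / 1459 = 31.5547... → 31.55.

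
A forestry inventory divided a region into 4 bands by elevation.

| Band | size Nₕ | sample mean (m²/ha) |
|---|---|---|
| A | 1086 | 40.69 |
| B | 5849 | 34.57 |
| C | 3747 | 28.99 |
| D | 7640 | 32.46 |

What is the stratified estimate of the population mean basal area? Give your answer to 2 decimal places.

x̄_st = (Σ Nₕx̄ₕ) / (Σ Nₕ) = (1086·40.69 + 5849·34.57 + 3747·28.99 + 7640·32.46) / 18322
= 603009.2 / 18322 = 32.9118... → 32.91.

32.91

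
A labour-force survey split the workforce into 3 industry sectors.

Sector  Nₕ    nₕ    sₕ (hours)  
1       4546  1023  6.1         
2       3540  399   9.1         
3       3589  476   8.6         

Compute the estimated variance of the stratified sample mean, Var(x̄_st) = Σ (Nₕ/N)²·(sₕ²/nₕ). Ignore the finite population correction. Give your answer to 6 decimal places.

N = 11675. Term for each stratum: Wₕ²sₕ²/nₕ.
Var(x̄_st) = 0.005514792 + 0.019081066 + 0.014683280 = 0.039279138 → 0.039279.

0.039279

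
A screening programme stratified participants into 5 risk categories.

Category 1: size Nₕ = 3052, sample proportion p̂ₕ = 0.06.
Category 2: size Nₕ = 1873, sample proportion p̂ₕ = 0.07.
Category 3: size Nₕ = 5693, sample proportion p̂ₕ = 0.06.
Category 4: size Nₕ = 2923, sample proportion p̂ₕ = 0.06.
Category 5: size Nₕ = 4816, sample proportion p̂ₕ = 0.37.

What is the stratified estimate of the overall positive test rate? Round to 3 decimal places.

0.142

Wₕ = Nₕ/N with N = 18357: 0.1663, 0.1020, 0.3101, 0.1592, 0.2624.
p̂_st = 0.1663·0.06 + 0.1020·0.07 + 0.3101·0.06 + 0.1592·0.06 + 0.2624·0.37 ≈ 0.14235... → 0.142.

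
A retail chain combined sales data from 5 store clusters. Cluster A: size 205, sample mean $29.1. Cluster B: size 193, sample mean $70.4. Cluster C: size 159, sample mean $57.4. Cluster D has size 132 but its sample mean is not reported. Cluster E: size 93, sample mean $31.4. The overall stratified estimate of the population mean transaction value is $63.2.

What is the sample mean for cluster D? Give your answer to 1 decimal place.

Σ Nₕx̄ₕ = N·μ, so 132·x̄_D = 782·63.2 − (205·29.1 + 193·70.4 + 159·57.4 + 93·31.4).
= 49422.4 − 31599.5 = 17822.9.
x̄_D = 17822.9 / 132 = 135.022... → 135.0.

135.0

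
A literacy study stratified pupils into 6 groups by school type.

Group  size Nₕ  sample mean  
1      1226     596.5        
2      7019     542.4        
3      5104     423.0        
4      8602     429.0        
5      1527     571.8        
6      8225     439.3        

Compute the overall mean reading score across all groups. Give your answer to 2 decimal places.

469.17

N = 1226 + 7019 + 5104 + 8602 + 1527 + 8225 = 31703.
The stratified mean weights each stratum mean by its population share Nₕ/N.
Σ Nₕx̄ₕ = 1226·596.5 + 7019·542.4 + 5104·423.0 + 8602·429.0 + 1527·571.8 + 8225·439.3 = 731309 + 3807105.6 + 2158992 + 3690258 + 873138.6 + 3613242.5 = 14874045.7.
Divide by N: 14874045.7 / 31703 = 469.1684... → 469.17.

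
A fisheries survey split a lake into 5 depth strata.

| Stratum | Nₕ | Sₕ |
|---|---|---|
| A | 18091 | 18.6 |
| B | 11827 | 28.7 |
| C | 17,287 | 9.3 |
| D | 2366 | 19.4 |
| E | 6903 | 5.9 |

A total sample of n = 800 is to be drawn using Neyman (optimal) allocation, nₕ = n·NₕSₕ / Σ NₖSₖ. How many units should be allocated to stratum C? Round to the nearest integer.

139

Σ NₕSₕ = 18091·18.6 + 11827·28.7 + 17287·9.3 + 2366·19.4 + 6903·5.9 = 923324.7.
Share for C: 160769.1/923324.7 = 0.17412.
n_C = 800 × 0.17412 = 139.296... → 139.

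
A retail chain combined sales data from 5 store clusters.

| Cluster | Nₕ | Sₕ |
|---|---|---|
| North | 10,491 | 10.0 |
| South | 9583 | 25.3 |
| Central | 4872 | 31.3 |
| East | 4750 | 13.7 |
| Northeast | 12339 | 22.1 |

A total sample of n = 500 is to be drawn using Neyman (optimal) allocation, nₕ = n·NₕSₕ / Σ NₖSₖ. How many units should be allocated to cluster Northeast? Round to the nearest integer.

163

North: NₕSₕ = 10491·10.0 = 104910
South: NₕSₕ = 9583·25.3 = 242449.9
Central: NₕSₕ = 4872·31.3 = 152493.6
East: NₕSₕ = 4750·13.7 = 65075
Northeast: NₕSₕ = 12339·22.1 = 272691.9
Σ NₕSₕ = 837620.4.
n_Northeast = 500·272691.9/837620.4 = 162.778... → 163.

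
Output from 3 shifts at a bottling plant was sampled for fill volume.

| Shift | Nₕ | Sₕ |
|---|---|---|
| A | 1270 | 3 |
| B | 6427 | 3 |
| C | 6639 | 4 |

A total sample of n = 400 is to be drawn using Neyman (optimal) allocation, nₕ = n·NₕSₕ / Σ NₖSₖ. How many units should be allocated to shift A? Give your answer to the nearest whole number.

31

A: NₕSₕ = 1270·3 = 3810
B: NₕSₕ = 6427·3 = 19281
C: NₕSₕ = 6639·4 = 26556
Σ NₕSₕ = 49647.
n_A = 400·3810/49647 = 30.697... → 31.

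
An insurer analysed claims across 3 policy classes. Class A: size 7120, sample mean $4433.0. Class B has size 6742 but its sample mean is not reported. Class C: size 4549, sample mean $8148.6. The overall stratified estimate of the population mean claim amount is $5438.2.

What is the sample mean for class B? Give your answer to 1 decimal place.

4671.0

Σ Nₕx̄ₕ = N·μ, so 6742·x̄_B = 18411·5438.2 − (7120·4433.0 + 4549·8148.6).
= 100122700.2 − 68630941.4 = 31491758.8.
x̄_B = 31491758.8 / 6742 = 4670.982... → 4671.0.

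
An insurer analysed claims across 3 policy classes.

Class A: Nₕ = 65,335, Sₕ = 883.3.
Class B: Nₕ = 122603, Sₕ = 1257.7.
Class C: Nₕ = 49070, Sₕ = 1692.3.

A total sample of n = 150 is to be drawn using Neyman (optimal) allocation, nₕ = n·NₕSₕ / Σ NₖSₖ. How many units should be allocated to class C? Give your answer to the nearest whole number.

A: NₕSₕ = 65335·883.3 = 57710405.5
B: NₕSₕ = 122603·1257.7 = 154197793.1
C: NₕSₕ = 49070·1692.3 = 83041161
Σ NₕSₕ = 294949359.6.
n_C = 150·83041161/294949359.6 = 42.232... → 42.

42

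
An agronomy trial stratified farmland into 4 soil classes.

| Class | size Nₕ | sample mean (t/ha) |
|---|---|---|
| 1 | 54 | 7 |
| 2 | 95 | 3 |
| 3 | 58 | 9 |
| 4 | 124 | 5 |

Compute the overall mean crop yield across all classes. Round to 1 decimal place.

N = 54 + 95 + 58 + 124 = 331.
Weight each subgroup mean by Nₕ/N and sum.
Σ Nₕx̄ₕ = 54·7 + 95·3 + 58·9 + 124·5 = 378 + 285 + 522 + 620 = 1805.
Divide by N: 1805 / 331 = 5.453... → 5.5.

5.5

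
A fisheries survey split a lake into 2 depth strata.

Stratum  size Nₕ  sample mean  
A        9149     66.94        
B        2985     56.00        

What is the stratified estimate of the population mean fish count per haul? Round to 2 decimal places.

N = 12134; weights Wₕ = Nₕ/N = (0.7540, 0.2460).
x̄_st = Σ Wₕ·x̄ₕ = 0.7540·66.94 + 0.2460·56.00 ≈ 64.2487...
→ 64.25.

64.25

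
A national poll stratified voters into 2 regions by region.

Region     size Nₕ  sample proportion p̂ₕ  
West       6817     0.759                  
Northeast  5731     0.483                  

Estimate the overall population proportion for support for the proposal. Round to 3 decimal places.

0.633

Wₕ = Nₕ/N with N = 12548: 0.5433, 0.4567.
p̂_st = 0.5433·0.759 + 0.4567·0.483 ≈ 0.63294... → 0.633.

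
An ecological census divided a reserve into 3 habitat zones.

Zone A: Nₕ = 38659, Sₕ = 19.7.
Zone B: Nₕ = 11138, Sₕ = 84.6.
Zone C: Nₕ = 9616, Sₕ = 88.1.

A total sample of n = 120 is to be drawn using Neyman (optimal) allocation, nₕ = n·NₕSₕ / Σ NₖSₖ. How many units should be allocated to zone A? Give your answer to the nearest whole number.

36

Σ NₕSₕ = 38659·19.7 + 11138·84.6 + 9616·88.1 = 2551026.7.
Share for A: 761582.3/2551026.7 = 0.29854.
n_A = 120 × 0.29854 = 35.825... → 36.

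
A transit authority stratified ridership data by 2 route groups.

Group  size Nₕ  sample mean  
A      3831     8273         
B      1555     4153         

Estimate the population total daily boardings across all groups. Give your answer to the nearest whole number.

A: 3831·8273 = 31693863
B: 1555·4153 = 6457915
τ̂ = Σ Nₕx̄ₕ = 38151778.

38151778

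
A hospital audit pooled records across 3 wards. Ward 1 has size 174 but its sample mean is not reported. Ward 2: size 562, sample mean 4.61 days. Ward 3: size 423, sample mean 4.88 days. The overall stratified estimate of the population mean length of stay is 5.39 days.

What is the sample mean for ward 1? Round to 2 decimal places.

9.15

Σ Nₕx̄ₕ = N·μ, so 174·x̄_1 = 1159·5.39 − (562·4.61 + 423·4.88).
= 6247.01 − 4655.06 = 1591.95.
x̄_1 = 1591.95 / 174 = 9.1491... → 9.15.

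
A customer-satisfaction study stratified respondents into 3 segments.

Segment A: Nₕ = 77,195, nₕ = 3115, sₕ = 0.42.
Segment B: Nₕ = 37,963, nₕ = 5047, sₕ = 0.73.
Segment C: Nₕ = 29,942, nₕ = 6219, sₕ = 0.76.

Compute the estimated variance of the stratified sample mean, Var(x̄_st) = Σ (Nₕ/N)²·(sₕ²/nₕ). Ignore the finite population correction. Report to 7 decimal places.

0.0000272

N = 145100; Wₕ = Nₕ/N.
segment A: (77195/145100)²·0.42²/3115 = 0.0000160282
segment B: (37963/145100)²·0.73²/5047 = 0.0000072277
segment C: (29942/145100)²·0.76²/6219 = 0.0000039549
Sum = 0.0000272107 → 0.0000272.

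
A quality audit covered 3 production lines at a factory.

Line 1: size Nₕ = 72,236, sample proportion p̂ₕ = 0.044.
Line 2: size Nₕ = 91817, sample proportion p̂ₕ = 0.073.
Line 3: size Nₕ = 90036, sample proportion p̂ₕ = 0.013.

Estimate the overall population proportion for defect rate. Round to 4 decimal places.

N = 72236 + 91817 + 90036 = 254089.
Overall proportion = Σ (Nₕ/N)·p̂ₕ.
Σ Nₕp̂ₕ = 3178.384 + 6702.641 + 1170.468 = 11051.493.
11051.493 / 254089 = 0.043495... → 0.0435.

0.0435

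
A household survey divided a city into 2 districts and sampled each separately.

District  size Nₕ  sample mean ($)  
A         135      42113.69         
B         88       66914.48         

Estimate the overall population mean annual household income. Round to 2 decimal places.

51900.55

N = 223; weights Wₕ = Nₕ/N = (0.6054, 0.3946).
x̄_st = Σ Wₕ·x̄ₕ = 0.6054·42113.69 + 0.3946·66914.48 ≈ 51900.5488...
→ 51900.55.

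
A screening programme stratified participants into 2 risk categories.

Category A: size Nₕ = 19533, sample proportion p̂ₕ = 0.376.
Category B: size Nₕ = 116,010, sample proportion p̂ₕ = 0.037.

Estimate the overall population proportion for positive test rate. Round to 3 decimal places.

0.086

Wₕ = Nₕ/N with N = 135543: 0.1441, 0.8559.
p̂_st = 0.1441·0.376 + 0.8559·0.037 ≈ 0.08585... → 0.086.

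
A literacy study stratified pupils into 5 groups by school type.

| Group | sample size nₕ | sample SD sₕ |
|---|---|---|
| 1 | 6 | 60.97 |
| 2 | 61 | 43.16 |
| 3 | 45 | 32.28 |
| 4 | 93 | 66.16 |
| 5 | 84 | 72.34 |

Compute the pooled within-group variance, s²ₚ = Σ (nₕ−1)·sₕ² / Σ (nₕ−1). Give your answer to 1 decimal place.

3567.8

Degrees of freedom: 5 + 60 + 44 + 92 + 83 = 284.
Σ(nₕ−1)sₕ² = 5·3717.3409 + 60·1862.7856 + 44·1041.9984 + 92·4377.1456 + 83·5233.0756 = 1013244.4401.
s²ₚ = 1013244.4401 / 284 = 3567.762... → 3567.8.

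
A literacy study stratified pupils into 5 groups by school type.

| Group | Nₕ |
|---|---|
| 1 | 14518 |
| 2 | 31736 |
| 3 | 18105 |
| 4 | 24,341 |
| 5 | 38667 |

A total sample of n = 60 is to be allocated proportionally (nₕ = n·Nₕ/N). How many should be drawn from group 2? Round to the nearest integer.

Share of group 2 = 31736/127367 = 0.24917.
Allocate 60 × 0.24917 = 14.950... → 15.

15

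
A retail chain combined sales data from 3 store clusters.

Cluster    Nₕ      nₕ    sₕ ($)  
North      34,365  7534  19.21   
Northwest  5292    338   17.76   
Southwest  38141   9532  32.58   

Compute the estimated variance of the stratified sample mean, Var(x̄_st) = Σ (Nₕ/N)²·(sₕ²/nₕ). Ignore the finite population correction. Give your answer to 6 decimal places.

0.040640

N = 77798; Wₕ = Nₕ/N.
cluster North: (34365/77798)²·19.21²/7534 = 0.009557074
cluster Northwest: (5292/77798)²·17.76²/338 = 0.004317895
cluster Southwest: (38141/77798)²·32.58²/9532 = 0.026764887
Sum = 0.040639855 → 0.040640.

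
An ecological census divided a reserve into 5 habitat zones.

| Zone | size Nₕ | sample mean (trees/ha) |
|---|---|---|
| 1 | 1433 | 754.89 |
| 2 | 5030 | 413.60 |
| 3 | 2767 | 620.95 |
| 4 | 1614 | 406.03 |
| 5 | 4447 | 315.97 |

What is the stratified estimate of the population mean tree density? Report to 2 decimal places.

453.91

x̄_st = (Σ Nₕx̄ₕ) / (Σ Nₕ) = (1433·754.89 + 5030·413.60 + 2767·620.95 + 1614·406.03 + 4447·315.97) / 15291
= 6940785.03 / 15291 = 453.9131... → 453.91.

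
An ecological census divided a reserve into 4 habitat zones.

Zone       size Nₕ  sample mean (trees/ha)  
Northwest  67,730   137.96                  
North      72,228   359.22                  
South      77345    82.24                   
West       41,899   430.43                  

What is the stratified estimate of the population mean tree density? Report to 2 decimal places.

N = 67730 + 72228 + 77345 + 41899 = 259202.
Overall mean = Σ (Nₕ/N)·x̄ₕ — weight by population share, not a simple average.
Σ Nₕx̄ₕ = 67730·137.96 + 72228·359.22 + 77345·82.24 + 41899·430.43 = 9344030.8 + 25945742.16 + 6360852.8 + 18034586.57 = 59685212.33.
Divide by N: 59685212.33 / 259202 = 230.2652... → 230.27.

230.27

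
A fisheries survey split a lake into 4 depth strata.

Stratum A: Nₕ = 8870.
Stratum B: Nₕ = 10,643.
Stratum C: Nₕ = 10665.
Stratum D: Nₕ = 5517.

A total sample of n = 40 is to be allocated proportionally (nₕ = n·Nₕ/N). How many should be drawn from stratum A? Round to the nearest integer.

N = 8870 + 10643 + 10665 + 5517 = 35695.
n_A = 40·8870/35695 = 9.940... → 10.

10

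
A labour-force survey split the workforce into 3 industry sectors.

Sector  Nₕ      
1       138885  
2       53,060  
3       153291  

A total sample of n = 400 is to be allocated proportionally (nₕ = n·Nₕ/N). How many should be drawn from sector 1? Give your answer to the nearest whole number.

Share of sector 1 = 138885/345236 = 0.40229.
Allocate 400 × 0.40229 = 160.916... → 161.

161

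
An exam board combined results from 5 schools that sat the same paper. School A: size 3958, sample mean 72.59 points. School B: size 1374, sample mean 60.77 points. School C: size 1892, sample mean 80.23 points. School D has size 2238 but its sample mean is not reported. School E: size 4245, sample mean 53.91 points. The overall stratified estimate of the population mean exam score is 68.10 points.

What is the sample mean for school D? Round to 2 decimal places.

81.32

N = 3958 + 1374 + 1892 + 2238 + 4245 = 13707.
Overall total = μ·N = 68.10·13707 = 933446.7.
Subtract the known strata: 3958·72.59 + 1374·60.77 + 1892·80.23 + 4245·53.91 = 751452.31.
Remaining total for school D: 933446.7 − 751452.31 = 181994.39.
Divide by its size: 181994.39 / 2238 = 81.3201... → 81.32.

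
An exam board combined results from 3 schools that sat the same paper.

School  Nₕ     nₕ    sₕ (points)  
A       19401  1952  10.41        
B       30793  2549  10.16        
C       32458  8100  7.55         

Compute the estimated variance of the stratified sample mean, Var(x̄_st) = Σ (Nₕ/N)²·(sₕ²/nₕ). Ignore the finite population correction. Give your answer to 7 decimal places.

N = 82652; Wₕ = Nₕ/N.
school A: (19401/82652)²·10.41²/1952 = 0.0030588850
school B: (30793/82652)²·10.16²/2549 = 0.0056210164
school C: (32458/82652)²·7.55²/8100 = 0.0010852897
Sum = 0.0097651910 → 0.0097652.

0.0097652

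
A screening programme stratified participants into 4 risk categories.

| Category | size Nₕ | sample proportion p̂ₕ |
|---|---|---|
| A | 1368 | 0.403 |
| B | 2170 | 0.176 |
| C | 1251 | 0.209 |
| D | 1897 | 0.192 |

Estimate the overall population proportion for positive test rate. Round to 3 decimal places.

0.233

N = 1368 + 2170 + 1251 + 1897 = 6686.
Overall proportion = Σ (Nₕ/N)·p̂ₕ.
Σ Nₕp̂ₕ = 551.304 + 381.92 + 261.459 + 364.224 = 1558.907.
1558.907 / 6686 = 0.23316... → 0.233.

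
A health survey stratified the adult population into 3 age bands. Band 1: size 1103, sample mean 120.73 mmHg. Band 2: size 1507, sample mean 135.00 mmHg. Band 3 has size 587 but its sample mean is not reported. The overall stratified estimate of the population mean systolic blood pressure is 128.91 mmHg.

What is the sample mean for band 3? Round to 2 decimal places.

Σ Nₕx̄ₕ = N·μ, so 587·x̄_3 = 3197·128.91 − (1103·120.73 + 1507·135.00).
= 412125.27 − 336610.19 = 75515.08.
x̄_3 = 75515.08 / 587 = 128.6458... → 128.65.

128.65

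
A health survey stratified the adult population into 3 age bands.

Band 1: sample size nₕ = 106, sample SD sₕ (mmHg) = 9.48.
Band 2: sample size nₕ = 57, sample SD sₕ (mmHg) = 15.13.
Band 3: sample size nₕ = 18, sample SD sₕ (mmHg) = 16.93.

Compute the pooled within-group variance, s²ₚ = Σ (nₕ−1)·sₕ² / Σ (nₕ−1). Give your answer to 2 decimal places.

152.41

Degrees of freedom: 105 + 56 + 17 = 178.
Σ(nₕ−1)sₕ² = 105·89.8704 + 56·228.9169 + 17·286.6249 = 27128.3617.
s²ₚ = 27128.3617 / 178 = 152.4065... → 152.41.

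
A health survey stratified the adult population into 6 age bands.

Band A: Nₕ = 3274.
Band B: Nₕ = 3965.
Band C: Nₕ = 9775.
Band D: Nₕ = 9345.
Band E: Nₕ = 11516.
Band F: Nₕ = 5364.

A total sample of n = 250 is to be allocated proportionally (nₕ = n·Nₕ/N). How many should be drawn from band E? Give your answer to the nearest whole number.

67

N = 3274 + 3965 + 9775 + 9345 + 11516 + 5364 = 43239.
n_E = 250·11516/43239 = 66.583... → 67.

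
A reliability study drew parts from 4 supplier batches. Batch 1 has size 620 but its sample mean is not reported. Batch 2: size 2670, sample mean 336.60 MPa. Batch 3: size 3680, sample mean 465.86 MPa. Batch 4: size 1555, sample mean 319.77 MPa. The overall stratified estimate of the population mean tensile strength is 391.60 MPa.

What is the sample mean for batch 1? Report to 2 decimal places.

N = 620 + 2670 + 3680 + 1555 = 8525.
Overall total = μ·N = 391.60·8525 = 3338390.
Subtract the known strata: 2670·336.60 + 3680·465.86 + 1555·319.77 = 3110329.15.
Remaining total for batch 1: 3338390 − 3110329.15 = 228060.85.
Divide by its size: 228060.85 / 620 = 367.8401... → 367.84.

367.84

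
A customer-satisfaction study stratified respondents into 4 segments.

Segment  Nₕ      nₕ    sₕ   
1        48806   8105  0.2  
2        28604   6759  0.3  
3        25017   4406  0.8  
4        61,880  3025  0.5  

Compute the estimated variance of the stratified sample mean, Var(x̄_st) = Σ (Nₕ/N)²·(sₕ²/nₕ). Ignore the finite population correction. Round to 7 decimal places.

0.0000159

N = 164307; Wₕ = Nₕ/N.
segment 1: (48806/164307)²·0.2²/8105 = 0.0000004355
segment 2: (28604/164307)²·0.3²/6759 = 0.0000004036
segment 3: (25017/164307)²·0.8²/4406 = 0.0000033674
segment 4: (61880/164307)²·0.5²/3025 = 0.0000117220
Sum = 0.0000159284 → 0.0000159.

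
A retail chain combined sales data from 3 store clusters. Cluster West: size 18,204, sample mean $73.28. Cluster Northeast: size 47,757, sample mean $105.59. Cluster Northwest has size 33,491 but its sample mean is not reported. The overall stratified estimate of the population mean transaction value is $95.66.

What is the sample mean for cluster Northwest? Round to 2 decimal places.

93.66

N = 18204 + 47757 + 33491 = 99452.
Overall total = μ·N = 95.66·99452 = 9513578.32.
Subtract the known strata: 18204·73.28 + 47757·105.59 = 6376650.75.
Remaining total for cluster Northwest: 9513578.32 − 6376650.75 = 3136927.57.
Divide by its size: 3136927.57 / 33491 = 93.6648... → 93.66.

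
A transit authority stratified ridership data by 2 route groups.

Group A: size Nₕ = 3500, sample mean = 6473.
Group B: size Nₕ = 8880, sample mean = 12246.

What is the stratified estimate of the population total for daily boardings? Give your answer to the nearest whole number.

A: 3500·6473 = 22655500
B: 8880·12246 = 108744480
τ̂ = Σ Nₕx̄ₕ = 131399980.

131399980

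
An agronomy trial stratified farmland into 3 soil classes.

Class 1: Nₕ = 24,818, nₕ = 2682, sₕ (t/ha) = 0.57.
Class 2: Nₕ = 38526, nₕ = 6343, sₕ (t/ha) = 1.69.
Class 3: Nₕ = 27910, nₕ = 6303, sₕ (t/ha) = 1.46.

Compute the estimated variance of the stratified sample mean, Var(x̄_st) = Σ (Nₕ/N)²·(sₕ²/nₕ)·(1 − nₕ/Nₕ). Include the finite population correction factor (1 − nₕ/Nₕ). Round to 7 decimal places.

0.0000995

N = 91254; Wₕ = Nₕ/N.
class 1: (24818/91254)²·0.57²/2682·(1 − 2682/24818) = 0.0000079920
class 2: (38526/91254)²·1.69²/6343·(1 − 6343/38526) = 0.0000670433
class 3: (27910/91254)²·1.46²/6303·(1 − 6303/27910) = 0.0000244911
Sum = 0.0000995264 → 0.0000995.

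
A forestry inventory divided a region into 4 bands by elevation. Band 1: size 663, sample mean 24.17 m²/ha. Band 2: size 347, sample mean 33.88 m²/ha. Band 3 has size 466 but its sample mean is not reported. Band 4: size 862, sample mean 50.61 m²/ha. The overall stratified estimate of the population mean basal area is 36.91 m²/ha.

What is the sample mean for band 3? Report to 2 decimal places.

Σ Nₕx̄ₕ = N·μ, so 466·x̄_3 = 2338·36.91 − (663·24.17 + 347·33.88 + 862·50.61).
= 86295.58 − 71406.89 = 14888.69.
x̄_3 = 14888.69 / 466 = 31.9500... → 31.95.

31.95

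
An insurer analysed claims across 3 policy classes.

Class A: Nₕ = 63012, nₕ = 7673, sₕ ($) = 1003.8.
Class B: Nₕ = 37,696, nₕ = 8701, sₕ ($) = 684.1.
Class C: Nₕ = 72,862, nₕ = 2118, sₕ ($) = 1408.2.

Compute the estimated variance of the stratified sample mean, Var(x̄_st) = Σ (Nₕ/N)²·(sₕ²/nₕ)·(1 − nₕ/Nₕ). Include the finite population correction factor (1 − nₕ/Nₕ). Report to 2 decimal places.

177.34

N = 173570; Wₕ = Nₕ/N.
class A: (63012/173570)²·1003.8²/7673·(1 − 7673/63012) = 15.19968
class B: (37696/173570)²·684.1²/8701·(1 − 8701/37696) = 1.95137
class C: (72862/173570)²·1408.2²/2118·(1 − 2118/72862) = 160.19321
Sum = 177.34425 → 177.34.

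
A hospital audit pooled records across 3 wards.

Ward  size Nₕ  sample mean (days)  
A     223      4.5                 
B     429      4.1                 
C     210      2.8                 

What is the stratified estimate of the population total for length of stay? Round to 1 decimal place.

A: 223·4.5 = 1003.5
B: 429·4.1 = 1758.9
C: 210·2.8 = 588
τ̂ = Σ Nₕx̄ₕ = 3350.4.

3350.4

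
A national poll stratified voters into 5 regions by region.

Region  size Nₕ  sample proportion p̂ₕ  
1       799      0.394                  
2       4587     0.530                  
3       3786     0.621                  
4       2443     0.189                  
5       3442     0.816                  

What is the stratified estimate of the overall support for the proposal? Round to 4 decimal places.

0.5557

Wₕ = Nₕ/N with N = 15057: 0.0531, 0.3046, 0.2514, 0.1623, 0.2286.
p̂_st = 0.0531·0.394 + 0.3046·0.530 + 0.2514·0.621 + 0.1623·0.189 + 0.2286·0.816 ≈ 0.555716... → 0.5557.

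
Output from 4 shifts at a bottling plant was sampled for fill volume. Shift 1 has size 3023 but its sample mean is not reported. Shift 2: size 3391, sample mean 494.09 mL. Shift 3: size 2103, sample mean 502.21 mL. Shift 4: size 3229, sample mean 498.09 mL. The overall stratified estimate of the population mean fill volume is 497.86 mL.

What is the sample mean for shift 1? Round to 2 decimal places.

498.82

Σ Nₕx̄ₕ = N·μ, so 3023·x̄_1 = 11746·497.86 − (3391·494.09 + 2103·502.21 + 3229·498.09).
= 5847863.56 − 4339939.43 = 1507924.13.
x̄_1 = 1507924.13 / 3023 = 498.8171... → 498.82.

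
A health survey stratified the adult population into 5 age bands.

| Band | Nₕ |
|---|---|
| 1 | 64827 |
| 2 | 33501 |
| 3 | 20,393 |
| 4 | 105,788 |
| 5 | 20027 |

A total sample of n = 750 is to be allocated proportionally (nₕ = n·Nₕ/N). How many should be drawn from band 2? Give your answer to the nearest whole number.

103

Share of band 2 = 33501/244536 = 0.13700.
Allocate 750 × 0.13700 = 102.749... → 103.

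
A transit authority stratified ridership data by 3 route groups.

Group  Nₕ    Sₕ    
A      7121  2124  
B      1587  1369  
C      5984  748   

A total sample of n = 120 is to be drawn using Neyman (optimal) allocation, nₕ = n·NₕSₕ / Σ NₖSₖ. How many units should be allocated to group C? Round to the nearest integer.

Σ NₕSₕ = 7121·2124 + 1587·1369 + 5984·748 = 21773639.
Share for C: 4476032/21773639 = 0.20557.
n_C = 120 × 0.20557 = 24.669... → 25.

25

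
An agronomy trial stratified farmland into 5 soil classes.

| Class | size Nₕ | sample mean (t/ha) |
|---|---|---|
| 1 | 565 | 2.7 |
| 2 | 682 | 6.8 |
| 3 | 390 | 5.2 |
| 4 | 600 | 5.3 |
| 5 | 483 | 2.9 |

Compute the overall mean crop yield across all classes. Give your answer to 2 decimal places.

x̄_st = (Σ Nₕx̄ₕ) / (Σ Nₕ) = (565·2.7 + 682·6.8 + 390·5.2 + 600·5.3 + 483·2.9) / 2720
= 12771.8 / 2720 = 4.6955... → 4.70.

4.70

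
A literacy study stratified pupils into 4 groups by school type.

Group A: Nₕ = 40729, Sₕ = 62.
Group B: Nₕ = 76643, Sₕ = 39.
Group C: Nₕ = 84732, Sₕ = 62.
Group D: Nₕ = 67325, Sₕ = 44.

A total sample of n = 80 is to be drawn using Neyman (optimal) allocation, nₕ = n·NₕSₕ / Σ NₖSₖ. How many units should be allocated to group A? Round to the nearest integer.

15

A: NₕSₕ = 40729·62 = 2525198
B: NₕSₕ = 76643·39 = 2989077
C: NₕSₕ = 84732·62 = 5253384
D: NₕSₕ = 67325·44 = 2962300
Σ NₕSₕ = 13729959.
n_A = 80·2525198/13729959 = 14.714... → 15.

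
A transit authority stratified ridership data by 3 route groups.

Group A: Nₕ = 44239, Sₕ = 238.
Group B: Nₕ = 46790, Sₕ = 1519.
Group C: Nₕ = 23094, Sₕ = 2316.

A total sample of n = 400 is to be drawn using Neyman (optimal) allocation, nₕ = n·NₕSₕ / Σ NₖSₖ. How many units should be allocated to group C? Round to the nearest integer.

A: NₕSₕ = 44239·238 = 10528882
B: NₕSₕ = 46790·1519 = 71074010
C: NₕSₕ = 23094·2316 = 53485704
Σ NₕSₕ = 135088596.
n_C = 400·53485704/135088596 = 158.372... → 158.

158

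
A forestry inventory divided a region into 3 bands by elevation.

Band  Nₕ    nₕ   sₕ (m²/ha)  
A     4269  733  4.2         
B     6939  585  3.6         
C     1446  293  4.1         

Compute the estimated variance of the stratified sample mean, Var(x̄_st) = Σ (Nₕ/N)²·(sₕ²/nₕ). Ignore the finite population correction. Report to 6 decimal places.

N = 12654; Wₕ = Nₕ/N.
band A: (4269/12654)²·4.2²/733 = 0.002738995
band B: (6939/12654)²·3.6²/585 = 0.006661733
band C: (1446/12654)²·4.1²/293 = 0.000749171
Sum = 0.010149900 → 0.010150.

0.010150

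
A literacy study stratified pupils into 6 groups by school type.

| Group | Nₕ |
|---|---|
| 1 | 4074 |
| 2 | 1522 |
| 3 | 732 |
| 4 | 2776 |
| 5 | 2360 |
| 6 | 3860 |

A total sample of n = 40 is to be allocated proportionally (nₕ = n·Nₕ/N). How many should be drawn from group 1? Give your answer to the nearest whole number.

Share of group 1 = 4074/15324 = 0.26586.
Allocate 40 × 0.26586 = 10.634... → 11.

11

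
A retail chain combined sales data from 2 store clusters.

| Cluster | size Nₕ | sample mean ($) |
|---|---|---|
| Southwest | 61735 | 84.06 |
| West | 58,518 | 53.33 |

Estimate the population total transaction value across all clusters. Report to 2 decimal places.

Southwest: 61735·84.06 = 5189444.1
West: 58518·53.33 = 3120764.94
τ̂ = Σ Nₕx̄ₕ = 8310209.04.

8310209.04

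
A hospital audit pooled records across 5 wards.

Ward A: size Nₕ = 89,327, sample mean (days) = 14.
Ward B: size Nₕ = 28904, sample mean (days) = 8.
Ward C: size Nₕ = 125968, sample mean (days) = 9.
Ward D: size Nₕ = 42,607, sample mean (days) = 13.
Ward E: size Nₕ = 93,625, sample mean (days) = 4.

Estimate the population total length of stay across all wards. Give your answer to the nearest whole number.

A: 89327·14 = 1250578
B: 28904·8 = 231232
C: 125968·9 = 1133712
D: 42607·13 = 553891
E: 93625·4 = 374500
τ̂ = Σ Nₕx̄ₕ = 3543913.

3543913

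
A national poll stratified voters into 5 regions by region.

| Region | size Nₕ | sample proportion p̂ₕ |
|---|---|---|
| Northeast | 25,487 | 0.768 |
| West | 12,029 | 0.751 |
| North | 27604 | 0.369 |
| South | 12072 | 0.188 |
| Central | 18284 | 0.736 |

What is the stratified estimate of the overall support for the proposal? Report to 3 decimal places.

Wₕ = Nₕ/N with N = 95476: 0.2669, 0.1260, 0.2891, 0.1264, 0.1915.
p̂_st = 0.2669·0.768 + 0.1260·0.751 + 0.2891·0.369 + 0.1264·0.188 + 0.1915·0.736 ≈ 0.57104... → 0.571.

0.571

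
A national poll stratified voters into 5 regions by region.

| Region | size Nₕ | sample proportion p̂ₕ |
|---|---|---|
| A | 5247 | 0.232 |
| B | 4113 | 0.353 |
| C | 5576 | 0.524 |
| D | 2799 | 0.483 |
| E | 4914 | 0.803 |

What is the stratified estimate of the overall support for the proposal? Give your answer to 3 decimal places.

0.481

Wₕ = Nₕ/N with N = 22649: 0.2317, 0.1816, 0.2462, 0.1236, 0.2170.
p̂_st = 0.2317·0.232 + 0.1816·0.353 + 0.2462·0.524 + 0.1236·0.483 + 0.2170·0.803 ≈ 0.48077... → 0.481.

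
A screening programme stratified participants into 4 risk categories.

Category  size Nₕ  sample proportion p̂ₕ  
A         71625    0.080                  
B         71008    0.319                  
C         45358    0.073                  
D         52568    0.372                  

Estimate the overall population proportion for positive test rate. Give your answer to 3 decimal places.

0.213

Wₕ = Nₕ/N with N = 240559: 0.2977, 0.2952, 0.1886, 0.2185.
p̂_st = 0.2977·0.080 + 0.2952·0.319 + 0.1886·0.073 + 0.2185·0.372 ≈ 0.21304... → 0.213.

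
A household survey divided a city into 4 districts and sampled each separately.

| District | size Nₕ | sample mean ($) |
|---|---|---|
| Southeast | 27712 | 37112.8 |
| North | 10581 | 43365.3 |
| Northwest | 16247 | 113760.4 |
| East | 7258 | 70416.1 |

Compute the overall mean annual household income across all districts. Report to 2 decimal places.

62245.76

x̄_st = (Σ Nₕx̄ₕ) / (Σ Nₕ) = (27712·37112.8 + 10581·43365.3 + 16247·113760.4 + 7258·70416.1) / 61798
= 3846663425.5 / 61798 = 62245.7592... → 62245.76.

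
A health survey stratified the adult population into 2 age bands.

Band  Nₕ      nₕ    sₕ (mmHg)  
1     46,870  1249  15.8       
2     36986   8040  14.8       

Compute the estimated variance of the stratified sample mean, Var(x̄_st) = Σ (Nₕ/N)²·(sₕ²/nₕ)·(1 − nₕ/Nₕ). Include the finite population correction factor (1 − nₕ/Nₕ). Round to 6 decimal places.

N = 83856. Term for each stratum: Wₕ²sₕ²/nₕ·(1−nₕ/Nₕ).
Var(x̄_st) = 0.060777552 + 0.004147869 = 0.064925421 → 0.064925.

0.064925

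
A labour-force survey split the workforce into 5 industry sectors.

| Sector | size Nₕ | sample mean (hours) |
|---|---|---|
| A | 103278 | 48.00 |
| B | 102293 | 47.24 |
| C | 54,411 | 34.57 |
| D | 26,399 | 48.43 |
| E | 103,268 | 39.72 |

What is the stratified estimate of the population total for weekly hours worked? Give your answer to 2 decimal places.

17050962.12

A: 103278·48.00 = 4957344
B: 102293·47.24 = 4832321.32
C: 54411·34.57 = 1880988.27
D: 26399·48.43 = 1278503.57
E: 103268·39.72 = 4101804.96
τ̂ = Σ Nₕx̄ₕ = 17050962.12.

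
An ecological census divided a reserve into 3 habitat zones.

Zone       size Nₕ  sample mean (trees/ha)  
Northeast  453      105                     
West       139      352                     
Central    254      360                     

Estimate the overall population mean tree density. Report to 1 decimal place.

222.1

N = 453 + 139 + 254 = 846.
Weight each subgroup mean by Nₕ/N and sum.
Σ Nₕx̄ₕ = 453·105 + 139·352 + 254·360 = 47565 + 48928 + 91440 = 187933.
Divide by N: 187933 / 846 = 222.143... → 222.1.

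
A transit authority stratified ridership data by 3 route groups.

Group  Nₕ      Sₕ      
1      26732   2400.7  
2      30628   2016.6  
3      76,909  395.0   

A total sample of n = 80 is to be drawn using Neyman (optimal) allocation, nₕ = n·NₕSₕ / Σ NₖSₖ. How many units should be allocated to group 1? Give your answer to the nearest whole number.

33

1: NₕSₕ = 26732·2400.7 = 64175512.4
2: NₕSₕ = 30628·2016.6 = 61764424.8
3: NₕSₕ = 76909·395.0 = 30379055
Σ NₕSₕ = 156318992.2.
n_1 = 80·64175512.4/156318992.2 = 32.843... → 33.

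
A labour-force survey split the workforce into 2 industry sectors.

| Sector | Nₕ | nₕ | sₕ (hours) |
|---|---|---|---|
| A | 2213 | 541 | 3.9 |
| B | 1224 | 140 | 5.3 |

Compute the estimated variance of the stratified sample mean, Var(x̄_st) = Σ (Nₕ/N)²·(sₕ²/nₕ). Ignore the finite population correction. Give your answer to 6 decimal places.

N = 3437; Wₕ = Nₕ/N.
sector A: (2213/3437)²·3.9²/541 = 0.011655629
sector B: (1224/3437)²·5.3²/140 = 0.025446466
Sum = 0.037102095 → 0.037102.

0.037102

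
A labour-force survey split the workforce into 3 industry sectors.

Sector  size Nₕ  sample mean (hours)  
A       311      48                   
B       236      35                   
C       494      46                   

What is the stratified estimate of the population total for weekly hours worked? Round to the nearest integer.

A: 311·48 = 14928
B: 236·35 = 8260
C: 494·46 = 22724
τ̂ = Σ Nₕx̄ₕ = 45912.

45912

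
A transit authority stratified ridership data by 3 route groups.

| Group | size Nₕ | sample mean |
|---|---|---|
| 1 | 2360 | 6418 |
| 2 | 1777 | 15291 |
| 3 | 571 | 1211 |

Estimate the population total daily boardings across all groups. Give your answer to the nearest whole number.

43010068

Estimate total by summing Nₕ·x̄ₕ over strata.
2360·6418 + 1777·15291 + 571·1211 = 15146480 + 27172107 + 691481 = 43010068.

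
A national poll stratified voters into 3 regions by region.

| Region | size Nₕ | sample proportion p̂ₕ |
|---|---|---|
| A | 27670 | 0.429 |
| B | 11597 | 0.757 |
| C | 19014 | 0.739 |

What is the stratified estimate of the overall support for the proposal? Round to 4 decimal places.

N = 27670 + 11597 + 19014 = 58281.
Overall proportion = Σ (Nₕ/N)·p̂ₕ.
Σ Nₕp̂ₕ = 11870.43 + 8778.929 + 14051.346 = 34700.705.
34700.705 / 58281 = 0.595403... → 0.5954.

0.5954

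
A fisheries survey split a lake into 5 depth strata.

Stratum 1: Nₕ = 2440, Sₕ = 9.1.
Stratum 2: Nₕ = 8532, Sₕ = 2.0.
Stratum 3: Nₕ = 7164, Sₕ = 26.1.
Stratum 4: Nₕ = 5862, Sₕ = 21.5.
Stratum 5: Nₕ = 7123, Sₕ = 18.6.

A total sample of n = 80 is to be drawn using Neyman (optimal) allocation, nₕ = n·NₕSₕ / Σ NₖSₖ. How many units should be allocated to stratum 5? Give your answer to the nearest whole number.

1: NₕSₕ = 2440·9.1 = 22204
2: NₕSₕ = 8532·2.0 = 17064
3: NₕSₕ = 7164·26.1 = 186980.4
4: NₕSₕ = 5862·21.5 = 126033
5: NₕSₕ = 7123·18.6 = 132487.8
Σ NₕSₕ = 484769.2.
n_5 = 80·132487.8/484769.2 = 21.864... → 22.

22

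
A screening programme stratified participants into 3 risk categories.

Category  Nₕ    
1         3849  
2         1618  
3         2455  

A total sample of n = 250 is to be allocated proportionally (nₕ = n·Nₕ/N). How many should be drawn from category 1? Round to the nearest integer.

121

Share of category 1 = 3849/7922 = 0.48586.
Allocate 250 × 0.48586 = 121.466... → 121.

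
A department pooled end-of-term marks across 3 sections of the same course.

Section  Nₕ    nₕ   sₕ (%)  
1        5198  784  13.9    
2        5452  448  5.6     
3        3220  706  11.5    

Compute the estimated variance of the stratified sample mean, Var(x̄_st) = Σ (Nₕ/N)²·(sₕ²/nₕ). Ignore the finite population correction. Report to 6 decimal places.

N = 13870; Wₕ = Nₕ/N.
section 1: (5198/13870)²·13.9²/784 = 0.034612516
section 2: (5452/13870)²·5.6²/448 = 0.010815754
section 3: (3220/13870)²·11.5²/706 = 0.010096011
Sum = 0.055524281 → 0.055524.

0.055524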